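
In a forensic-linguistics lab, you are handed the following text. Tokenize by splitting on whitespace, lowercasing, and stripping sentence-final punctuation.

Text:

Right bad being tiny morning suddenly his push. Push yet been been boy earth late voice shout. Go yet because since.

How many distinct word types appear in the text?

18

Distinct types: {bad, because, been, being, boy, earth, go, his, late, morning, push, right, shout, since, suddenly, tiny, voice, yet}
V = 18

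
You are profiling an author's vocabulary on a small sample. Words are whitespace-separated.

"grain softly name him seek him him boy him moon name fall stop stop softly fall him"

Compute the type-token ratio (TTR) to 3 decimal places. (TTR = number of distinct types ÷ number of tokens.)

N = 17 tokens, V = 9 types.
TTR = V / N = 9 / 17 = 0.529

0.529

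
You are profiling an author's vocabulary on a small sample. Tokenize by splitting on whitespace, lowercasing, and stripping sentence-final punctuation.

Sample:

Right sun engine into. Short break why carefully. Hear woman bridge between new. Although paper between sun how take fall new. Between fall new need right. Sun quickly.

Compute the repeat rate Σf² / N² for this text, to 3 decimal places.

Frequencies: sun:3, between:3, new:3, right:2, fall:2, engine:1, into:1, short:1, break:1, why:1, carefully:1, hear:1, woman:1, bridge:1, although:1, paper:1, how:1, take:1, need:1, quickly:1
Σf² = 50; N² = 784
Repeat rate = 50 / 784 = 0.064

0.064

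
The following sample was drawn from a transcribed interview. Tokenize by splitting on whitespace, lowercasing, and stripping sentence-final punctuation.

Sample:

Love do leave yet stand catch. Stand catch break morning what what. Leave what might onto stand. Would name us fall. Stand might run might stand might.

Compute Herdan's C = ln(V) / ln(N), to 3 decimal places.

N = 27, V = 16.
ln(V) = 2.772589, ln(N) = 3.295837
C = 2.772589 / 3.295837 = 0.841

0.841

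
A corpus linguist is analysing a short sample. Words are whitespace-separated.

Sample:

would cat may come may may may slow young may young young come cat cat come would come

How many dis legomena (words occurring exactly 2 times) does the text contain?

1

Frequencies: may:5, come:4, cat:3, young:3, would:2, slow:1
Words with frequency 2: would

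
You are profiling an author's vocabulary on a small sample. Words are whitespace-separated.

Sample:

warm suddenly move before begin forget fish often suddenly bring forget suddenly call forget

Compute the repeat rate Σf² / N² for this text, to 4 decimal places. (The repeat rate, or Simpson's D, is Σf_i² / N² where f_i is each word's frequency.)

Frequencies: suddenly:3, forget:3, warm:1, move:1, before:1, begin:1, fish:1, often:1, bring:1, call:1
Σf² = 26; N² = 196
Repeat rate = 26 / 196 = 0.1327

0.1327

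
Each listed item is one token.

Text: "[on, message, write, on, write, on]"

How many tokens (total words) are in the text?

Tokens: on, message, write, on, write, on
N = 6

6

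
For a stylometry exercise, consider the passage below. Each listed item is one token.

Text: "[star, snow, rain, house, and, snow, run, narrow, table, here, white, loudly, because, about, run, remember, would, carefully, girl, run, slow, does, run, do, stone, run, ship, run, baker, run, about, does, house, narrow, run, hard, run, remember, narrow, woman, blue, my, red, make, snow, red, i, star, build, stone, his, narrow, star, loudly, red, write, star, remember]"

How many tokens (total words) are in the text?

58

Tokens: star, snow, rain, house, and, snow, run, narrow, table, here, white, loudly, because, about, run, remember, would, carefully, girl, run, slow, does, run, do, stone, run, ship, run, baker, run, about, does, house, narrow, run, hard, run, remember, narrow, woman, blue, my, red, make, snow, red, i, star, build, stone, his, narrow, star, loudly, red, write, star, remember
N = 58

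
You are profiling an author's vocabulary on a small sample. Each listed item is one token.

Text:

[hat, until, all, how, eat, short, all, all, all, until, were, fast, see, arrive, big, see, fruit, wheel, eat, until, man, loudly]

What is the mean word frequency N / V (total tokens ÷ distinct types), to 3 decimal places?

N = 22 tokens, V = 15 types.
Mean frequency = N / V = 22 / 15 = 1.467

1.467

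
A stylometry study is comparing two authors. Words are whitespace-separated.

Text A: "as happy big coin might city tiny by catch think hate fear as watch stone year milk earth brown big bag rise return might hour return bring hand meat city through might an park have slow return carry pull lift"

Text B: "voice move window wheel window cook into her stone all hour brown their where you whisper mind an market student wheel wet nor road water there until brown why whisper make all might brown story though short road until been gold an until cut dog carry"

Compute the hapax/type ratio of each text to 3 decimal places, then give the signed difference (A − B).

A: hapax=28, V=33, ratio=0.848
B: hapax=28, V=36, ratio=0.778
Difference = 0.848 − 0.778 = 0.070

0.070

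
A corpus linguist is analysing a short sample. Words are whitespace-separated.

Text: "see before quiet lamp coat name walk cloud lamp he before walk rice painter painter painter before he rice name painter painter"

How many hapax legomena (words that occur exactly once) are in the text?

4

Frequencies: painter:5, before:3, lamp:2, name:2, walk:2, he:2, rice:2, see:1, quiet:1, coat:1, cloud:1
Hapax (freq=1): cloud, coat, quiet, see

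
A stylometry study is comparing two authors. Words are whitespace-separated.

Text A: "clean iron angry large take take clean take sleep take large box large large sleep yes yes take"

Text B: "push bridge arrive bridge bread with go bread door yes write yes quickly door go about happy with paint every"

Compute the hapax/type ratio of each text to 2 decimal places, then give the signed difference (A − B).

A: hapax=3, V=8, ratio=0.38
B: hapax=8, V=14, ratio=0.57
Difference = 0.38 − 0.57 = -0.19

-0.19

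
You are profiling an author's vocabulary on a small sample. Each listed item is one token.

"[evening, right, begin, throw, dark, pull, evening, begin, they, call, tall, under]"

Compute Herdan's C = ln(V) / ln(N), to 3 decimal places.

0.927

N = 12, V = 10.
ln(V) = 2.302585, ln(N) = 2.484907
C = 2.302585 / 2.484907 = 0.927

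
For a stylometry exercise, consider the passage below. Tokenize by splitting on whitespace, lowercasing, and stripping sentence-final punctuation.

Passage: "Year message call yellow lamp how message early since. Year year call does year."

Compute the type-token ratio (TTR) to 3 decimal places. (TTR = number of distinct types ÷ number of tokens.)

0.643

N = 14 tokens, V = 9 types.
TTR = V / N = 9 / 14 = 0.643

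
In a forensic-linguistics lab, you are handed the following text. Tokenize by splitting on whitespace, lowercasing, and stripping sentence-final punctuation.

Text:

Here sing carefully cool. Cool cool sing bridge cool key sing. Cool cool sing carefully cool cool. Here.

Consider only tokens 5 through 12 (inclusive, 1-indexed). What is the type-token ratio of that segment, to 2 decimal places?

Segment tokens 5–12: cool, cool, sing, bridge, cool, key, sing, cool
Segment N = 8, segment V = 4.
TTR = 4 / 8 = 0.50

0.50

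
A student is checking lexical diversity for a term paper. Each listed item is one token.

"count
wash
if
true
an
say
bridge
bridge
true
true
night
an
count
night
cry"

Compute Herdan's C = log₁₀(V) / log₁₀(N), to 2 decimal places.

N = 15, V = 9.
log₁₀(V) = 0.954243, log₁₀(N) = 1.176091
C = 0.954243 / 1.176091 = 0.81

0.81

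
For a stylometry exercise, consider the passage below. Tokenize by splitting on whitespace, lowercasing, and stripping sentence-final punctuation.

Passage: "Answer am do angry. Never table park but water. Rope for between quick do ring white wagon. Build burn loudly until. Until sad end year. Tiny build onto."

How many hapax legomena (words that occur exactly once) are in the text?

22

Frequencies: do:2, build:2, until:2, answer:1, am:1, angry:1, never:1, table:1, park:1, but:1, water:1, rope:1, for:1, between:1, quick:1, ring:1, white:1, wagon:1, burn:1, loudly:1, … (5 more, each freq 1)
Hapax (freq=1): am, angry, answer, between, burn, but, end, for, loudly, never, onto, park, quick, ring, rope, sad, table, tiny, wagon, water, white, year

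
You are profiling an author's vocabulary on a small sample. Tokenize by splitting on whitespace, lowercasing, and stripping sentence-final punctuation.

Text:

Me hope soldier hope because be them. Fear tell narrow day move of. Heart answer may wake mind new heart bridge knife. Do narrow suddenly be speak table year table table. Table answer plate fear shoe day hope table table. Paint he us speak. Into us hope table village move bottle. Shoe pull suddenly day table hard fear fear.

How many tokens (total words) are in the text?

Tokens: me, hope, soldier, hope, because, be, them, fear, tell, narrow, day, move, of, heart, answer, may, wake, mind, new, heart, bridge, knife, do, narrow, suddenly, be, speak, table, year, table, table, table, answer, plate, fear, shoe, day, hope, table, table, paint, he, us, speak, into, us, hope, table, village, move, bottle, shoe, pull, suddenly, day, table, hard, fear, fear
N = 59

59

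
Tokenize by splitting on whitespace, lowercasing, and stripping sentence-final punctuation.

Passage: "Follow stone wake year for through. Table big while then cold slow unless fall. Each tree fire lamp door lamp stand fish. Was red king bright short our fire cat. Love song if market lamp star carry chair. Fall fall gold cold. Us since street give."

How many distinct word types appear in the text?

Distinct types: {big, bright, carry, cat, chair, cold, door, each, fall, fire, fish, follow, for, give, gold, if, king, lamp, love, market, our, red, short, since, slow, song, stand, star, stone, street, table, then, through, tree, unless, us, wake, was, while, year}
V = 40

40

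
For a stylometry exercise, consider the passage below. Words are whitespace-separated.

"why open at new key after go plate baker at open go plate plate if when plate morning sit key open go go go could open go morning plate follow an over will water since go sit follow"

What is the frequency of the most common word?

7

Frequencies: go:7, plate:5, open:4, at:2, key:2, morning:2, sit:2, follow:2, why:1, new:1, after:1, baker:1, if:1, when:1, could:1, an:1, over:1, will:1, water:1, since:1
Most common: 'go' with frequency 7.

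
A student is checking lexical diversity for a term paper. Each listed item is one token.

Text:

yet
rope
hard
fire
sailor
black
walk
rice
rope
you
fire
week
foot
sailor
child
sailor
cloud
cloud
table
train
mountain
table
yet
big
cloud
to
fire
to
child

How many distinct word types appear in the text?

18

Distinct types: {big, black, child, cloud, fire, foot, hard, mountain, rice, rope, sailor, table, to, train, walk, week, yet, you}
V = 18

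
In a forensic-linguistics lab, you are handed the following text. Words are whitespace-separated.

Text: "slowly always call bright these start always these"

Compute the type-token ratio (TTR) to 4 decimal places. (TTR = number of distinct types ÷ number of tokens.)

N = 8 tokens, V = 6 types.
TTR = V / N = 6 / 8 = 0.7500

0.7500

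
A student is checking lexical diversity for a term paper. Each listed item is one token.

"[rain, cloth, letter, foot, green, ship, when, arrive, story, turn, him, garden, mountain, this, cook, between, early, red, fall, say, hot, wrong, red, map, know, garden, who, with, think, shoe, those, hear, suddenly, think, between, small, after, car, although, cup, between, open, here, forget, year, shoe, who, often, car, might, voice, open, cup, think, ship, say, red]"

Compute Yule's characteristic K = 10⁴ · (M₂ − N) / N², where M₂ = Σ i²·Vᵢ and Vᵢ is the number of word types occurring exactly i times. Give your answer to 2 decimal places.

Frequencies: between:3, red:3, think:3, ship:2, garden:2, say:2, who:2, shoe:2, car:2, cup:2, open:2, rain:1, cloth:1, letter:1, foot:1, green:1, when:1, arrive:1, story:1, turn:1, … (23 more, each freq 1)
N = 57. Frequency spectrum: V_1=32, V_2=8, V_3=3
M₂ = 1²·32 + 2²·8 + 3²·3 = 91
K = 10000 × (91 − 57) / 57² = 104.65

104.65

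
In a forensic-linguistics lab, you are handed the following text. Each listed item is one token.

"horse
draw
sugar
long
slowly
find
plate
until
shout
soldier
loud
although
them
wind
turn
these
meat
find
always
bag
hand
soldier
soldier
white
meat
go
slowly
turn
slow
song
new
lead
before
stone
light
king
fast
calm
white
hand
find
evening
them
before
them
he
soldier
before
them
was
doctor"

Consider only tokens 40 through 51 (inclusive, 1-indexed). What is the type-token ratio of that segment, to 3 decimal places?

Segment tokens 40–51: hand, find, evening, them, before, them, he, soldier, before, them, was, doctor
Segment N = 12, segment V = 9.
TTR = 9 / 12 = 0.750

0.750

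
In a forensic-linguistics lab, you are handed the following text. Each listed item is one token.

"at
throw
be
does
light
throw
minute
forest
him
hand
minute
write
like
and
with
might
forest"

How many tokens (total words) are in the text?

Tokens: at, throw, be, does, light, throw, minute, forest, him, hand, minute, write, like, and, with, might, forest
N = 17

17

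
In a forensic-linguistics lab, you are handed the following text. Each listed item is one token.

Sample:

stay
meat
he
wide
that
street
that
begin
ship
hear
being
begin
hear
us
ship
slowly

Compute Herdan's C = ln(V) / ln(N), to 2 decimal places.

0.90

N = 16, V = 12.
ln(V) = 2.484907, ln(N) = 2.772589
C = 2.484907 / 2.772589 = 0.90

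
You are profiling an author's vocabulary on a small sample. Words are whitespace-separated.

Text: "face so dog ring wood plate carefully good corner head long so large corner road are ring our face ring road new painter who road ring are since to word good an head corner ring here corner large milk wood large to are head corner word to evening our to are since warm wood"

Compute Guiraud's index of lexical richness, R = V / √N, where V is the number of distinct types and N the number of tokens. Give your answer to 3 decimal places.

3.538

N = 54, V = 26.
√N = 7.348469
R = 26 / 7.348469 = 3.538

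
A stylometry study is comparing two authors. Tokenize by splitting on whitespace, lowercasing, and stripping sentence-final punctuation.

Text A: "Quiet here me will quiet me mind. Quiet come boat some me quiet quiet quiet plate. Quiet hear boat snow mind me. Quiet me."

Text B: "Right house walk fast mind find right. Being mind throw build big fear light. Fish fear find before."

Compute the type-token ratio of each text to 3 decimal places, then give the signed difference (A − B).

-0.320

TTR(A) = 11/24 = 0.458
TTR(B) = 14/18 = 0.778
Difference = 0.458 − 0.778 = -0.320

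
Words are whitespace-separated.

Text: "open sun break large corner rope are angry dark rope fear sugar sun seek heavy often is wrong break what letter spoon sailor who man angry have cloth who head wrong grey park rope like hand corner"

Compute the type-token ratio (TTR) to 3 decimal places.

N = 37 tokens, V = 29 types.
TTR = V / N = 29 / 37 = 0.784

0.784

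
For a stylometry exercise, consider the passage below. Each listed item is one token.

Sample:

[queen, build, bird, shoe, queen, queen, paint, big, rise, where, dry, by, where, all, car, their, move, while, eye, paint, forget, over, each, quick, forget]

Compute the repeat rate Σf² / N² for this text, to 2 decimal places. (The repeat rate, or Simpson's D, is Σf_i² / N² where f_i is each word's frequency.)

0.06

Frequencies: queen:3, paint:2, where:2, forget:2, build:1, bird:1, shoe:1, big:1, rise:1, dry:1, by:1, all:1, car:1, their:1, move:1, while:1, eye:1, over:1, each:1, quick:1
Σf² = 37; N² = 625
Repeat rate = 37 / 625 = 0.06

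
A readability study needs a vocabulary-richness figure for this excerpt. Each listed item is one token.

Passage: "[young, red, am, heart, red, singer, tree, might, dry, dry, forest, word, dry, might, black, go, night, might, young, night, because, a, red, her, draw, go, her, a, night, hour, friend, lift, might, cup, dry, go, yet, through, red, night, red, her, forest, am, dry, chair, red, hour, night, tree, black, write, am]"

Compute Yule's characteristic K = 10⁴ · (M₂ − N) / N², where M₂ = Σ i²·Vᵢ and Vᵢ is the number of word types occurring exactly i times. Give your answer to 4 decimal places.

Frequencies: red:6, dry:5, night:5, might:4, am:3, go:3, her:3, young:2, tree:2, forest:2, black:2, a:2, hour:2, heart:1, singer:1, word:1, because:1, draw:1, friend:1, lift:1, … (5 more, each freq 1)
N = 53. Frequency spectrum: V_1=12, V_2=6, V_3=3, V_4=1, V_5=2, V_6=1
M₂ = 1²·12 + 2²·6 + 3²·3 + 4²·1 + 5²·2 + 6²·1 = 165
K = 10000 × (165 − 53) / 53² = 398.7184

398.7184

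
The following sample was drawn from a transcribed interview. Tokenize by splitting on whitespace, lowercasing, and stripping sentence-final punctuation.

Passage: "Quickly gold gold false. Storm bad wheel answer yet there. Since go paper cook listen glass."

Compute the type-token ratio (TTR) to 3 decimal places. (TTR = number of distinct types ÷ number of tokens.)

N = 16 tokens, V = 15 types.
TTR = V / N = 15 / 16 = 0.938

0.938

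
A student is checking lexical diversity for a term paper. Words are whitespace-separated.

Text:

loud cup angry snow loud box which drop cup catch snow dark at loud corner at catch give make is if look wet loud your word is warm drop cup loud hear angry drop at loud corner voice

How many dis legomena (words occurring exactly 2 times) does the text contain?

Frequencies: loud:6, cup:3, drop:3, at:3, angry:2, snow:2, catch:2, corner:2, is:2, box:1, which:1, dark:1, give:1, make:1, if:1, look:1, wet:1, your:1, word:1, warm:1, … (2 more, each freq 1)
Words with frequency 2: angry, catch, corner, is, snow

5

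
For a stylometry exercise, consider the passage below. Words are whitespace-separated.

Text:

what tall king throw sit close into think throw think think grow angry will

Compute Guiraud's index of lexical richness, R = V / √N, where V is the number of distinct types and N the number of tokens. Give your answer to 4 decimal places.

N = 14, V = 11.
√N = 3.741657
R = 11 / 3.741657 = 2.9399

2.9399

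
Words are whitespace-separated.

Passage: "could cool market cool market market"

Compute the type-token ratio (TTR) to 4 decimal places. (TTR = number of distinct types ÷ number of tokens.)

0.5000

N = 6 tokens, V = 3 types.
TTR = V / N = 3 / 6 = 0.5000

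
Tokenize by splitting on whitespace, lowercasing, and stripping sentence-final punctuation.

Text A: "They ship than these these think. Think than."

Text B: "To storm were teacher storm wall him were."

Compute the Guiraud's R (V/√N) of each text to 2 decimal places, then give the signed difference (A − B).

A: V=5, N=8, R=1.77
B: V=6, N=8, R=2.12
Difference = 1.77 − 2.12 = -0.35

-0.35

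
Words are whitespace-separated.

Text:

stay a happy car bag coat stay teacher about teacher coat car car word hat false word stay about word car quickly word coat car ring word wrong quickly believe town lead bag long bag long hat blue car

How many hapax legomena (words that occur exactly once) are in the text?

Frequencies: car:6, word:5, stay:3, bag:3, coat:3, teacher:2, about:2, hat:2, quickly:2, long:2, a:1, happy:1, false:1, ring:1, wrong:1, believe:1, town:1, lead:1, blue:1
Hapax (freq=1): a, believe, blue, false, happy, lead, ring, town, wrong

9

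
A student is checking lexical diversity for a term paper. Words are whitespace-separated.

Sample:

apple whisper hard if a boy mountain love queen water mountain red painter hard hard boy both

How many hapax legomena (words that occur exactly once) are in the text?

Frequencies: hard:3, boy:2, mountain:2, apple:1, whisper:1, if:1, a:1, love:1, queen:1, water:1, red:1, painter:1, both:1
Hapax (freq=1): a, apple, both, if, love, painter, queen, red, water, whisper

10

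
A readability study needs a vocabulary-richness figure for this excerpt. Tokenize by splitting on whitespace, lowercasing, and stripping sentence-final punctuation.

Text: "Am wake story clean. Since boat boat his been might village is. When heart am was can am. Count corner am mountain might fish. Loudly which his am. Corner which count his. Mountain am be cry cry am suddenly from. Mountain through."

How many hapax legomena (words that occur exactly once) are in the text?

Frequencies: am:7, his:3, mountain:3, boat:2, might:2, count:2, corner:2, which:2, cry:2, wake:1, story:1, clean:1, since:1, been:1, village:1, is:1, when:1, heart:1, was:1, can:1, … (6 more, each freq 1)
Hapax (freq=1): be, been, can, clean, fish, from, heart, is, loudly, since, story, suddenly, through, village, wake, was, when

17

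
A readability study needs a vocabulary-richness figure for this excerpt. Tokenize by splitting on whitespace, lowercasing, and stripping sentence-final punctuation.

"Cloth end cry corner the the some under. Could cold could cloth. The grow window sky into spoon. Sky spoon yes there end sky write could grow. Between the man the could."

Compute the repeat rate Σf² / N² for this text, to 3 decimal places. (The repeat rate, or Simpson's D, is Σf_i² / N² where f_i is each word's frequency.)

Frequencies: the:5, could:4, sky:3, cloth:2, end:2, grow:2, spoon:2, cry:1, corner:1, some:1, under:1, cold:1, window:1, into:1, yes:1, there:1, write:1, between:1, man:1
Σf² = 78; N² = 1024
Repeat rate = 78 / 1024 = 0.076

0.076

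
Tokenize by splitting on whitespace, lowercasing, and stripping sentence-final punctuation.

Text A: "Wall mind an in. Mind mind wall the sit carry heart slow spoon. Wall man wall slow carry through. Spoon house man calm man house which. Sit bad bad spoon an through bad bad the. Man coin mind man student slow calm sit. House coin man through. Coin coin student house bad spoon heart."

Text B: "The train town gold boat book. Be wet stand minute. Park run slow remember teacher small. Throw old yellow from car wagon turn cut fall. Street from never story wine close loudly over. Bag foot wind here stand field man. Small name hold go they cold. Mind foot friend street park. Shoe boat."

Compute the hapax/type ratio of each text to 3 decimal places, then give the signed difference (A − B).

-0.737

A: hapax=2, V=18, ratio=0.111
B: hapax=39, V=46, ratio=0.848
Difference = 0.111 − 0.848 = -0.737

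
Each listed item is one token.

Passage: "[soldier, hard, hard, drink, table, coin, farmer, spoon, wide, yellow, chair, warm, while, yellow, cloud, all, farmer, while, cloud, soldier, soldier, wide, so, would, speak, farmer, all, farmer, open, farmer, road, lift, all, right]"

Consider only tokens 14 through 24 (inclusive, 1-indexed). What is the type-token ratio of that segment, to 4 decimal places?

0.8182

Segment tokens 14–24: yellow, cloud, all, farmer, while, cloud, soldier, soldier, wide, so, would
Segment N = 11, segment V = 9.
TTR = 9 / 11 = 0.8182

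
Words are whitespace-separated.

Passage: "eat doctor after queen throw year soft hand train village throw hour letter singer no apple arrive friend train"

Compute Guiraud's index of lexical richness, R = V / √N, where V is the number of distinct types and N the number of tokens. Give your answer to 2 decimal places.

3.90

N = 19, V = 17.
√N = 4.358899
R = 17 / 4.358899 = 3.90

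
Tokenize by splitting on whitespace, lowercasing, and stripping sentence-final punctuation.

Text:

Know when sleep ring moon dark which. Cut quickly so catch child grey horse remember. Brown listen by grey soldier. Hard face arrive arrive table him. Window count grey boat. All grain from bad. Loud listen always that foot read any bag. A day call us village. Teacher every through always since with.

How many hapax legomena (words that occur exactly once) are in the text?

44

Frequencies: grey:3, listen:2, arrive:2, always:2, know:1, when:1, sleep:1, ring:1, moon:1, dark:1, which:1, cut:1, quickly:1, so:1, catch:1, child:1, horse:1, remember:1, brown:1, by:1, … (28 more, each freq 1)
Hapax (freq=1): a, all, any, bad, bag, boat, brown, by, call, catch, child, count, cut, dark, day, every, face, foot, from, grain, hard, him, horse, know, loud, moon, quickly, read, remember, ring, since, sleep, so, soldier, table, teacher, that, through, us, village, when, which, window, with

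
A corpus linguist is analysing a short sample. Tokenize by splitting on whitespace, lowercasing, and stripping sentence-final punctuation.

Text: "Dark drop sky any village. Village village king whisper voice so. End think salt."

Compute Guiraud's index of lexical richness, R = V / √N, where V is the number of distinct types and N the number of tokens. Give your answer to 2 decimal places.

3.21

N = 14, V = 12.
√N = 3.741657
R = 12 / 3.741657 = 3.21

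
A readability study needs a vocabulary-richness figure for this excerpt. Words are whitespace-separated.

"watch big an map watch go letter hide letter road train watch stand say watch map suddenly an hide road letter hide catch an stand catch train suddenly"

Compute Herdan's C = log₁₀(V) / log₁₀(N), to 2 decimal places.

0.77

N = 28, V = 13.
log₁₀(V) = 1.113943, log₁₀(N) = 1.447158
C = 1.113943 / 1.447158 = 0.77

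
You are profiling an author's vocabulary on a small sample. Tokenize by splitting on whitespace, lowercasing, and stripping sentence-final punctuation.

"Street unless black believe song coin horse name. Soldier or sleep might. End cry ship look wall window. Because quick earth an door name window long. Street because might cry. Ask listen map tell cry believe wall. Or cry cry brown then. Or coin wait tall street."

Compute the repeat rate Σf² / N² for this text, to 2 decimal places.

0.04

Frequencies: cry:5, street:3, or:3, believe:2, coin:2, name:2, might:2, wall:2, window:2, because:2, unless:1, black:1, song:1, horse:1, soldier:1, sleep:1, end:1, ship:1, look:1, quick:1, … (12 more, each freq 1)
Σf² = 93; N² = 2209
Repeat rate = 93 / 2209 = 0.04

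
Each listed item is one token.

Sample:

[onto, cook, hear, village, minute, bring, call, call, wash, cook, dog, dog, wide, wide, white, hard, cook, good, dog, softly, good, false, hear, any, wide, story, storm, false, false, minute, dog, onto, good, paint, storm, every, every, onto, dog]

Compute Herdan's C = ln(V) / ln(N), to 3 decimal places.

N = 39, V = 20.
ln(V) = 2.995732, ln(N) = 3.663562
C = 2.995732 / 3.663562 = 0.818

0.818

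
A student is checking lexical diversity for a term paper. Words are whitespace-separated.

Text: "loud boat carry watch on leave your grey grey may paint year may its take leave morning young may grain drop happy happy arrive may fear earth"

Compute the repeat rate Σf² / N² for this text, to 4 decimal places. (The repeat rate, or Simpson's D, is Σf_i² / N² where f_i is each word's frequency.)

Frequencies: may:4, leave:2, grey:2, happy:2, loud:1, boat:1, carry:1, watch:1, on:1, your:1, paint:1, year:1, its:1, take:1, morning:1, young:1, grain:1, drop:1, arrive:1, fear:1, … (1 more, each freq 1)
Σf² = 45; N² = 729
Repeat rate = 45 / 729 = 0.0617

0.0617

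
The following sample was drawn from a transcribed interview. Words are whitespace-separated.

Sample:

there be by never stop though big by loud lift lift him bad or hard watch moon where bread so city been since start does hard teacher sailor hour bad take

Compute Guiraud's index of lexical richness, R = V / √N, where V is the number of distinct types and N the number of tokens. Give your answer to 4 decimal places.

4.8493

N = 31, V = 27.
√N = 5.567764
R = 27 / 5.567764 = 4.8493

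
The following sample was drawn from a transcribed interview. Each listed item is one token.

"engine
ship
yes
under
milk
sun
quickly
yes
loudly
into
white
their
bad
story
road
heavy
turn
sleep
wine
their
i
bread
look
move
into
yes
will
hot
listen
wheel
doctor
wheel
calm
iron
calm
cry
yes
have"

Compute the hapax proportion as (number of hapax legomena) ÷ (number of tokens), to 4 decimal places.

0.6842

Frequencies: yes:4, into:2, their:2, wheel:2, calm:2, engine:1, ship:1, under:1, milk:1, sun:1, quickly:1, loudly:1, white:1, bad:1, story:1, road:1, heavy:1, turn:1, sleep:1, wine:1, … (11 more, each freq 1)
Hapax count = 26; token count = 38.
Ratio = 26 / 38 = 0.6842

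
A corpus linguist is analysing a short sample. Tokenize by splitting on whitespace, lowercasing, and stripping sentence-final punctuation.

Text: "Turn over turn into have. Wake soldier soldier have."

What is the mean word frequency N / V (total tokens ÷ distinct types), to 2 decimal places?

N = 9 tokens, V = 6 types.
Mean frequency = N / V = 9 / 6 = 1.50

1.50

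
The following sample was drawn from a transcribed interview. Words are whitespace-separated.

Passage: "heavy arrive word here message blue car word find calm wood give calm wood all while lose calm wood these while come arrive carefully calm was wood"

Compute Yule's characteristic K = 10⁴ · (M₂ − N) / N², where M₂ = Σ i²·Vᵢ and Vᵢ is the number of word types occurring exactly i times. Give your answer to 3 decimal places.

Frequencies: calm:4, wood:4, arrive:2, word:2, while:2, heavy:1, here:1, message:1, blue:1, car:1, find:1, give:1, all:1, lose:1, these:1, come:1, carefully:1, was:1
N = 27. Frequency spectrum: V_1=13, V_2=3, V_4=2
M₂ = 1²·13 + 2²·3 + 4²·2 = 57
K = 10000 × (57 − 27) / 27² = 411.523

411.523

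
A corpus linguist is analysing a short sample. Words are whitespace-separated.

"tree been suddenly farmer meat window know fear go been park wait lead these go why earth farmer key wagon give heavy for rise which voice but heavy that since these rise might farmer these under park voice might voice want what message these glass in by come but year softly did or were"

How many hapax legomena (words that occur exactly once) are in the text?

30

Frequencies: these:4, farmer:3, voice:3, been:2, go:2, park:2, heavy:2, rise:2, but:2, might:2, tree:1, suddenly:1, meat:1, window:1, know:1, fear:1, wait:1, lead:1, why:1, earth:1, … (20 more, each freq 1)
Hapax (freq=1): by, come, did, earth, fear, for, give, glass, in, key, know, lead, meat, message, or, since, softly, suddenly, that, tree, under, wagon, wait, want, were, what, which, why, window, year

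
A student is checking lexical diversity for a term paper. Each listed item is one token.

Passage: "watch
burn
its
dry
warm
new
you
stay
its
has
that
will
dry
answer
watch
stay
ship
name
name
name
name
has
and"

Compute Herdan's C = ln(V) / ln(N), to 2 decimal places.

N = 23, V = 15.
ln(V) = 2.708050, ln(N) = 3.135494
C = 2.708050 / 3.135494 = 0.86

0.86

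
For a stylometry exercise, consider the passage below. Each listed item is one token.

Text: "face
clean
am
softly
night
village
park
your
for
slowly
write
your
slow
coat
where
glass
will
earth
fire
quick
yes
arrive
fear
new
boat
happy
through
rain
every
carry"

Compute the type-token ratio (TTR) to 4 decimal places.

N = 30 tokens, V = 29 types.
TTR = V / N = 29 / 30 = 0.9667

0.9667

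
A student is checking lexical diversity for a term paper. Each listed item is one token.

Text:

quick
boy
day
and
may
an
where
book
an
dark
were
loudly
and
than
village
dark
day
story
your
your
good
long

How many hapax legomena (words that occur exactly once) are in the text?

12

Frequencies: day:2, and:2, an:2, dark:2, your:2, quick:1, boy:1, may:1, where:1, book:1, were:1, loudly:1, than:1, village:1, story:1, good:1, long:1
Hapax (freq=1): book, boy, good, long, loudly, may, quick, story, than, village, were, where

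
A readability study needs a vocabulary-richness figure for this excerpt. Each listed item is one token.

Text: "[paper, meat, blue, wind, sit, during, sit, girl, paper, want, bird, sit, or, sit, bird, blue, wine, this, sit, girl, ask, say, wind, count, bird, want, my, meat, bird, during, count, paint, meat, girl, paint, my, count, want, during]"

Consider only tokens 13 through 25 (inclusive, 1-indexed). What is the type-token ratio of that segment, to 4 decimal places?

Segment tokens 13–25: or, sit, bird, blue, wine, this, sit, girl, ask, say, wind, count, bird
Segment N = 13, segment V = 11.
TTR = 11 / 13 = 0.8462

0.8462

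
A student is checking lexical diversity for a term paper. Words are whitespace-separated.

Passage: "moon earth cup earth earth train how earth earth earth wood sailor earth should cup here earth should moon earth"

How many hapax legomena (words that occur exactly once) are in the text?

5

Frequencies: earth:9, moon:2, cup:2, should:2, train:1, how:1, wood:1, sailor:1, here:1
Hapax (freq=1): here, how, sailor, train, wood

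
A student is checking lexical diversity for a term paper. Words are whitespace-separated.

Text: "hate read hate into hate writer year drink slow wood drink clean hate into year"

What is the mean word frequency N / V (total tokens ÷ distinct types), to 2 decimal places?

N = 15 tokens, V = 9 types.
Mean frequency = N / V = 15 / 9 = 1.67

1.67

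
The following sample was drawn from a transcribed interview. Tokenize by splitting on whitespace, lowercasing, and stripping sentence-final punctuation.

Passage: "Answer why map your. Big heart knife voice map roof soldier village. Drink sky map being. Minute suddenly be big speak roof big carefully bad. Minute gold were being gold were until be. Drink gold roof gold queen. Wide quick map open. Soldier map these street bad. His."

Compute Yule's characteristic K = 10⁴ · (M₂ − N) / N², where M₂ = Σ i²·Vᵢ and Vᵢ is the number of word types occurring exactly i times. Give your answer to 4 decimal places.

Frequencies: map:5, gold:4, big:3, roof:3, soldier:2, drink:2, being:2, minute:2, be:2, bad:2, were:2, answer:1, why:1, your:1, heart:1, knife:1, voice:1, village:1, sky:1, suddenly:1, … (10 more, each freq 1)
N = 48. Frequency spectrum: V_1=19, V_2=7, V_3=2, V_4=1, V_5=1
M₂ = 1²·19 + 2²·7 + 3²·2 + 4²·1 + 5²·1 = 106
K = 10000 × (106 − 48) / 48² = 251.7361

251.7361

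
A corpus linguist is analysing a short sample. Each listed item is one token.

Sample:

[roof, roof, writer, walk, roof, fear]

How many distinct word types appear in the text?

4

Distinct types: {fear, roof, walk, writer}
V = 4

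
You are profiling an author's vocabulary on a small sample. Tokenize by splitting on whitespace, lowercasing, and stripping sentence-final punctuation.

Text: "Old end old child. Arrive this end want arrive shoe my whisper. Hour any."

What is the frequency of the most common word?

Frequencies: old:2, end:2, arrive:2, child:1, this:1, want:1, shoe:1, my:1, whisper:1, hour:1, any:1
Most common: 'old' with frequency 2.

2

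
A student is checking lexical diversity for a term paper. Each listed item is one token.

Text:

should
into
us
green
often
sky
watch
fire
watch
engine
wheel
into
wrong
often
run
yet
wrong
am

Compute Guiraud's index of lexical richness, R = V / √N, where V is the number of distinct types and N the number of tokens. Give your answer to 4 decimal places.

N = 18, V = 14.
√N = 4.242641
R = 14 / 4.242641 = 3.2998

3.2998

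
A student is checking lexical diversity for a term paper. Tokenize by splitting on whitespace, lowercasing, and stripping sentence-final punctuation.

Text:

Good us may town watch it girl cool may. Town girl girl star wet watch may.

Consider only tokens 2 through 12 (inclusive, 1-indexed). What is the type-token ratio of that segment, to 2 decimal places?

Segment tokens 2–12: us, may, town, watch, it, girl, cool, may, town, girl, girl
Segment N = 11, segment V = 7.
TTR = 7 / 11 = 0.64

0.64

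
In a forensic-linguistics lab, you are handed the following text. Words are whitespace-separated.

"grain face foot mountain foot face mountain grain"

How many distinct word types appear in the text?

4

Distinct types: {face, foot, grain, mountain}
V = 4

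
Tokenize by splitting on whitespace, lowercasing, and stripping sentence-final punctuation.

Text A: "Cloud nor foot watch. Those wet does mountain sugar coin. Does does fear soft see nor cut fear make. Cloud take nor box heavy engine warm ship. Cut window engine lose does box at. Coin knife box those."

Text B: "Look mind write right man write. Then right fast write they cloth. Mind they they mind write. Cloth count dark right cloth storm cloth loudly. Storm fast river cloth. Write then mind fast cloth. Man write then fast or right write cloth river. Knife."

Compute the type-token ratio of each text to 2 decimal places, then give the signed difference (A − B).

0.30

TTR(A) = 25/38 = 0.66
TTR(B) = 16/44 = 0.36
Difference = 0.66 − 0.36 = 0.30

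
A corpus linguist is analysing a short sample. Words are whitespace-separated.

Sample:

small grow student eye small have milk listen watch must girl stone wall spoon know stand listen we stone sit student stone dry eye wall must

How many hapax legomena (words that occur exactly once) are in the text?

11

Frequencies: stone:3, small:2, student:2, eye:2, listen:2, must:2, wall:2, grow:1, have:1, milk:1, watch:1, girl:1, spoon:1, know:1, stand:1, we:1, sit:1, dry:1
Hapax (freq=1): dry, girl, grow, have, know, milk, sit, spoon, stand, watch, we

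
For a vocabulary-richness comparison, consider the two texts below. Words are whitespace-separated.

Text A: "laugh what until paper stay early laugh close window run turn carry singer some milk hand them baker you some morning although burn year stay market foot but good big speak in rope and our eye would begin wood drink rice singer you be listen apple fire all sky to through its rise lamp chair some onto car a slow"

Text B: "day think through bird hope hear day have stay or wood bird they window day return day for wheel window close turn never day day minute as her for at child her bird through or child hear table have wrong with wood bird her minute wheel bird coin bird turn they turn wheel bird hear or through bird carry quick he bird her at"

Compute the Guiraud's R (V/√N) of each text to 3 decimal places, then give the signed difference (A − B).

A: V=54, N=60, R=6.971
B: V=30, N=64, R=3.750
Difference = 6.971 − 3.750 = 3.221

3.221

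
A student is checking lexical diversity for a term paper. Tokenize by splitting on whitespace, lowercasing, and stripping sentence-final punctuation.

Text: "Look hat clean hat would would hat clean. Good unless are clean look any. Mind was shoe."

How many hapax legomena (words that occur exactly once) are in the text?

Frequencies: hat:3, clean:3, look:2, would:2, good:1, unless:1, are:1, any:1, mind:1, was:1, shoe:1
Hapax (freq=1): any, are, good, mind, shoe, unless, was

7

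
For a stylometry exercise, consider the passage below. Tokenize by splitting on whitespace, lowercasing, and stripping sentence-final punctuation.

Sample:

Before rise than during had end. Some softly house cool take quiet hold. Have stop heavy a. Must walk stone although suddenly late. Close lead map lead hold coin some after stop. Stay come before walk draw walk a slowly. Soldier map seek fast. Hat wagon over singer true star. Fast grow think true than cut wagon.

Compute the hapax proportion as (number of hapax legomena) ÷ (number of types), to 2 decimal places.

0.73

Frequencies: walk:3, before:2, than:2, some:2, hold:2, stop:2, a:2, lead:2, map:2, fast:2, wagon:2, true:2, rise:1, during:1, had:1, end:1, softly:1, house:1, cool:1, take:1, … (24 more, each freq 1)
Hapax count = 32; type count = 44.
Ratio = 32 / 44 = 0.73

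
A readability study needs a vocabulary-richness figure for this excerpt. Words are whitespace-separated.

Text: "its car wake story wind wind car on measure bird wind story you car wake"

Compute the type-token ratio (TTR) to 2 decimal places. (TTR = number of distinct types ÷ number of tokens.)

0.60

N = 15 tokens, V = 9 types.
TTR = V / N = 9 / 15 = 0.60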